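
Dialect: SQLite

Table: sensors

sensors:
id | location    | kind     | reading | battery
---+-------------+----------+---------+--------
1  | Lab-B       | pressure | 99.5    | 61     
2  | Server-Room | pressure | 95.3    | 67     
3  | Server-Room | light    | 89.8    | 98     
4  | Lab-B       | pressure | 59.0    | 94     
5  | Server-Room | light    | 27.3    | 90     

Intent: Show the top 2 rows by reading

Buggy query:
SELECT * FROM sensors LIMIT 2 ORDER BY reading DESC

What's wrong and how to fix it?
Bug: ORDER BY cannot follow LIMIT; LIMIT is the final clause

Fix: Swap the clauses: ORDER BY first, then LIMIT

Corrected query:
SELECT * FROM sensors ORDER BY reading DESC LIMIT 2

Result:
id | location    | kind     | reading | battery
---+-------------+----------+---------+--------
1  | Lab-B       | pressure | 99.5    | 61     
2  | Server-Room | pressure | 95.3    | 67     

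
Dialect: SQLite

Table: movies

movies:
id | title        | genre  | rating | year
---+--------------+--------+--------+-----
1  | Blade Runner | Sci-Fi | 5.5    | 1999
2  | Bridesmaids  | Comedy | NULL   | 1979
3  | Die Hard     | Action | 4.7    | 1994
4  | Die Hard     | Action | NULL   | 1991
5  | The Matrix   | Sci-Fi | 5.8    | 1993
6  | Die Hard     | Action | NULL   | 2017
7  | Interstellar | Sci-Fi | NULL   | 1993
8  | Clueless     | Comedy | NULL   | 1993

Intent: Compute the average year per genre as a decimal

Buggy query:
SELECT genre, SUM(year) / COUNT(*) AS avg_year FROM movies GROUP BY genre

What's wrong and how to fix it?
Bug: Both operands are integers, so '/' performs integer division and truncates

Fix: Multiply by 1.0 (or CAST to REAL) to force floating-point division

Corrected query:
SELECT genre, SUM(year) * 1.0 / COUNT(*) AS avg_year FROM movies GROUP BY genre

Result:
genre  | avg_year   
-------+------------
Action | 2000.666667
Comedy | 1986       
Sci-Fi | 1995       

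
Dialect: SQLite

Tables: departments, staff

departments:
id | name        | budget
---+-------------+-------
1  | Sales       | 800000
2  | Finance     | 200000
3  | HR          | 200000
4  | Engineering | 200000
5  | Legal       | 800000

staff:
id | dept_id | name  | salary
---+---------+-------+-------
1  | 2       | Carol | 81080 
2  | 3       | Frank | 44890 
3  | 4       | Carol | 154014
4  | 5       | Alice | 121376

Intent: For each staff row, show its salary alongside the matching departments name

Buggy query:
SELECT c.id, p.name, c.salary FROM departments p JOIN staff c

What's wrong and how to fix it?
Bug: Missing join condition: each staff row is matched to all departments rows instead of just its own

Fix: Add ON c.dept_id = p.id to the JOIN

Corrected query:
SELECT c.id, p.name, c.salary FROM departments p JOIN staff c ON c.dept_id = p.id

Result:
id | name        | salary
---+-------------+-------
1  | Finance     | 81080 
2  | HR          | 44890 
3  | Engineering | 154014
4  | Legal       | 121376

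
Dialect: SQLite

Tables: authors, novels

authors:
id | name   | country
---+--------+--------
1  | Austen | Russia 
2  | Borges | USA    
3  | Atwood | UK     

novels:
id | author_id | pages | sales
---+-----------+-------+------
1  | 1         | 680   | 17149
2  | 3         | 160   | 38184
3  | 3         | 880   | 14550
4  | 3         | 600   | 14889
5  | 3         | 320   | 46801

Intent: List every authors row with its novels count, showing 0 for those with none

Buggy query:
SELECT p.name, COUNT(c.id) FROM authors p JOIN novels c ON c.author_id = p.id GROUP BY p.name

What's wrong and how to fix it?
Bug: INNER JOIN drops authors rows that have no matching novels rows

Fix: Switch to LEFT JOIN to retain unmatched parent rows

Corrected query:
SELECT p.name, COUNT(c.id) FROM authors p LEFT JOIN novels c ON c.author_id = p.id GROUP BY p.name

Result:
name   | COUNT(c.id)
-------+------------
Atwood | 4          
Austen | 1          
Borges | 0          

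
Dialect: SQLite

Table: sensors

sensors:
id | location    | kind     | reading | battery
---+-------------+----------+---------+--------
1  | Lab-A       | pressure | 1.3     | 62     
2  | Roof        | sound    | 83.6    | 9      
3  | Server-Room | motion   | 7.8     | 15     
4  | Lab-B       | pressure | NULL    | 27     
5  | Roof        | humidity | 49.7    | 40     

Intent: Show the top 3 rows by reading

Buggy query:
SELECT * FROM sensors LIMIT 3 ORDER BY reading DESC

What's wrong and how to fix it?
Bug: LIMIT must come after ORDER BY

Fix: Sort with ORDER BY, then apply LIMIT

Corrected query:
SELECT * FROM sensors ORDER BY reading DESC LIMIT 3

Result:
id | location    | kind     | reading | battery
---+-------------+----------+---------+--------
2  | Roof        | sound    | 83.6    | 9      
5  | Roof        | humidity | 49.7    | 40     
3  | Server-Room | motion   | 7.8     | 15     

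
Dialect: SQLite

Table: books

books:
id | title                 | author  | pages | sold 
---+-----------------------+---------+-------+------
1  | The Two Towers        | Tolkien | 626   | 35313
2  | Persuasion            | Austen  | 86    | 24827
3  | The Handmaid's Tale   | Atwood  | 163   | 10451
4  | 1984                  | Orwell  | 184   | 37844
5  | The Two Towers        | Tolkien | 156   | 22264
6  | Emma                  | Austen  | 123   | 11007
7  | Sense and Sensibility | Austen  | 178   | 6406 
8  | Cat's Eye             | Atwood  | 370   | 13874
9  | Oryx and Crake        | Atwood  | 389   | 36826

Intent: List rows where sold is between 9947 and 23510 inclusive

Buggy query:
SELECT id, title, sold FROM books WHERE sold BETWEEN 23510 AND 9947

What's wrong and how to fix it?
Bug: The bounds are reversed; BETWEEN a AND b requires a <= b to match anything

Fix: Swap the bounds so the smaller value comes first

Corrected query:
SELECT id, title, sold FROM books WHERE sold BETWEEN 9947 AND 23510

Result:
id | title               | sold 
---+---------------------+------
3  | The Handmaid's Tale | 10451
5  | The Two Towers      | 22264
6  | Emma                | 11007
8  | Cat's Eye           | 13874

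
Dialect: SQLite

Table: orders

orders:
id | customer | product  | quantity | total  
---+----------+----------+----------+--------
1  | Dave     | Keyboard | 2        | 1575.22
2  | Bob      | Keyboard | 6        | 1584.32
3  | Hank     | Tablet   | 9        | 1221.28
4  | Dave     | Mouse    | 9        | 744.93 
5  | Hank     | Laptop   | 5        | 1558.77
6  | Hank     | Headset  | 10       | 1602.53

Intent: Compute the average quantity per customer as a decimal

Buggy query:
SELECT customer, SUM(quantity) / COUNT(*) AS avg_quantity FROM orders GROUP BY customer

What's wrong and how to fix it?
Bug: Both operands are integers, so '/' performs integer division and truncates

Fix: Multiply by 1.0 (or CAST to REAL) to force floating-point division

Corrected query:
SELECT customer, SUM(quantity) * 1.0 / COUNT(*) AS avg_quantity FROM orders GROUP BY customer

Result:
customer | avg_quantity
---------+-------------
Bob      | 6           
Dave     | 5.5         
Hank     | 8           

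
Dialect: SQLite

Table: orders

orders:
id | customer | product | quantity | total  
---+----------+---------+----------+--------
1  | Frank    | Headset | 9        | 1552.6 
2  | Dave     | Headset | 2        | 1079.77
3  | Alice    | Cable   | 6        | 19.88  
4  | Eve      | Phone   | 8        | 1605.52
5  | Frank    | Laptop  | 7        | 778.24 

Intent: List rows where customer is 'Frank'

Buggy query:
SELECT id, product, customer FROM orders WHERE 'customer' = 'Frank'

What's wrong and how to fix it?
Bug: 'customer' in single quotes is a string literal, not the column; the comparison is literal-vs-literal and never true

Fix: Remove the quotes around the column name (or use double quotes for an identifier)

Corrected query:
SELECT id, product, customer FROM orders WHERE customer = 'Frank'

Result:
id | product | customer
---+---------+---------
1  | Headset | Frank   
5  | Laptop  | Frank   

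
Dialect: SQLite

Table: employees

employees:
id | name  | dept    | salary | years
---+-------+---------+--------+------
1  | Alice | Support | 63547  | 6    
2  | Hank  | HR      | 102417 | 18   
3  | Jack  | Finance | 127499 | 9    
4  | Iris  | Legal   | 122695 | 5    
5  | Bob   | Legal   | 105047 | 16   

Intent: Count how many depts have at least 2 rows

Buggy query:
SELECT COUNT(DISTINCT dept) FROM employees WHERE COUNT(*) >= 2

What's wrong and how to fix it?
Bug: WHERE filters individual rows, not groups, so a group-level COUNT is invalid there

Fix: Group first with HAVING COUNT(*) >= 2, then COUNT the resulting groups

Corrected query:
SELECT COUNT(*) FROM (SELECT dept FROM employees GROUP BY dept HAVING COUNT(*) >= 2)

Result:
COUNT(*)
--------
1       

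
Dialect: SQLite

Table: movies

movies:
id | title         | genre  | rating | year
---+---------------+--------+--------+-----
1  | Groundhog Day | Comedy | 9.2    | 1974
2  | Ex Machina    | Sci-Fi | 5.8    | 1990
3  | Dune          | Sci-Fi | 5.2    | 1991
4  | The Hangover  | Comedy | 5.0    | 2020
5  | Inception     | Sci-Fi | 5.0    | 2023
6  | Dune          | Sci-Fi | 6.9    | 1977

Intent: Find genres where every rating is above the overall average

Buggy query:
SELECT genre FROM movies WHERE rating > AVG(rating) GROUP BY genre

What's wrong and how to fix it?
Bug: WHERE evaluates per row before aggregation, so AVG() is unavailable

Fix: Compute the overall average in a scalar subquery and compare each group's MIN against it in HAVING

Corrected query:
SELECT genre FROM movies GROUP BY genre HAVING MIN(rating) > (SELECT AVG(rating) FROM movies)

Result:
(no rows)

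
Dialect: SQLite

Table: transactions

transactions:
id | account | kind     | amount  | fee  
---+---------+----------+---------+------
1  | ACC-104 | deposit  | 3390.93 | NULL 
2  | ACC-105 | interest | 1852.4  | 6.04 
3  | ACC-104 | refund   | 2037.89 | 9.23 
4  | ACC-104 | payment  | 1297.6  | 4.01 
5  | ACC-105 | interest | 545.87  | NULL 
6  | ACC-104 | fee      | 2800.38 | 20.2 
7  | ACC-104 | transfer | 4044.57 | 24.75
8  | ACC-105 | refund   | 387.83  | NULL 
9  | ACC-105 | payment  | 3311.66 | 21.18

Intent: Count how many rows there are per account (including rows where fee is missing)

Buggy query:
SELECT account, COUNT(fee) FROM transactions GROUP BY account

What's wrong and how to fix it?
Bug: COUNT(fee) skips NULLs, so groups with missing fee are undercounted

Fix: Use COUNT(*) to count all rows regardless of NULL

Corrected query:
SELECT account, COUNT(*) FROM transactions GROUP BY account

Result:
account | COUNT(*)
--------+---------
ACC-104 | 5       
ACC-105 | 4       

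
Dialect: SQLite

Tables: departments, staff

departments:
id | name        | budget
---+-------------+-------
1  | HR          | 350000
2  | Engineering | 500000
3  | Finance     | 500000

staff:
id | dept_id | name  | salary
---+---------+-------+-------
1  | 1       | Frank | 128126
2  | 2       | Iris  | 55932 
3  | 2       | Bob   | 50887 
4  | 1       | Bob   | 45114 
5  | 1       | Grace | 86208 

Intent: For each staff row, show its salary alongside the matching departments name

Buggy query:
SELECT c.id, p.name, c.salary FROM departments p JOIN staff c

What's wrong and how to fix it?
Bug: JOIN with no ON clause produces a cartesian product; every staff row pairs with every departments row

Fix: Add ON c.dept_id = p.id to the JOIN

Corrected query:
SELECT c.id, p.name, c.salary FROM departments p JOIN staff c ON c.dept_id = p.id

Result:
id | name        | salary
---+-------------+-------
1  | HR          | 128126
2  | Engineering | 55932 
3  | Engineering | 50887 
4  | HR          | 45114 
5  | HR          | 86208 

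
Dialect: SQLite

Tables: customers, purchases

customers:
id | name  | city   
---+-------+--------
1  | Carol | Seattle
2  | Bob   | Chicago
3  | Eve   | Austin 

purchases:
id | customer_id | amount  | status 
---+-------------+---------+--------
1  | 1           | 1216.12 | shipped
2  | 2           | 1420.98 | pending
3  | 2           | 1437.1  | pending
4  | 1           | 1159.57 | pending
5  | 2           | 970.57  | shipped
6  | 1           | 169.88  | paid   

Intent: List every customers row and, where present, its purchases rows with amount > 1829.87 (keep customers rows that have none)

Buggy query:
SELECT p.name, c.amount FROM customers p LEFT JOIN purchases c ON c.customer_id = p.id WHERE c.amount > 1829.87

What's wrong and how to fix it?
Bug: Filtering c.amount in WHERE discards the NULL rows produced by LEFT JOIN, turning it into an inner join

Fix: Put 'c.amount > 1829.87' in the JOIN's ON clause instead of WHERE

Corrected query:
SELECT p.name, c.amount FROM customers p LEFT JOIN purchases c ON c.customer_id = p.id AND c.amount > 1829.87

Result:
name  | amount
------+-------
Carol | NULL  
Bob   | NULL  
Eve   | NULL  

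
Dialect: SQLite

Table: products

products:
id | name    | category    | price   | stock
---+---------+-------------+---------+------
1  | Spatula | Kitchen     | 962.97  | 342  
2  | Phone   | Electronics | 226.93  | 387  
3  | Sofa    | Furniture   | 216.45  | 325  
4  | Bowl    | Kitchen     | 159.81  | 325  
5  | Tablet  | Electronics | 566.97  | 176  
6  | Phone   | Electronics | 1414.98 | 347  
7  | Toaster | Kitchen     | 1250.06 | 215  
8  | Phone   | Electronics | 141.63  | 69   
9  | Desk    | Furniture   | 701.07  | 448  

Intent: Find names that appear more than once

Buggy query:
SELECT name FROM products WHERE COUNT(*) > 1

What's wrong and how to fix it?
Bug: WHERE can't reference COUNT(*); aggregates are computed after WHERE

Fix: Group first, then use HAVING for the count condition

Corrected query:
SELECT name FROM products GROUP BY name HAVING COUNT(*) > 1

Result:
name 
-----
Phone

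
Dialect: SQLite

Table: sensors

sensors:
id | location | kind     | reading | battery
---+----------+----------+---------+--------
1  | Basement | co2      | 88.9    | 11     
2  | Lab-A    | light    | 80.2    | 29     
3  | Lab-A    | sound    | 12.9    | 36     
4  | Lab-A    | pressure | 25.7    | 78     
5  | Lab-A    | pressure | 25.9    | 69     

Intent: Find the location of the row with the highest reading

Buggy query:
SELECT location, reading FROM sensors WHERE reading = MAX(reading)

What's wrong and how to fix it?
Bug: WHERE is evaluated per row; an aggregate over the whole table isn't defined there

Fix: Use a subquery: WHERE reading = (SELECT MAX(reading) FROM sensors)

Corrected query:
SELECT location, reading FROM sensors WHERE reading = (SELECT MAX(reading) FROM sensors)

Result:
location | reading
---------+--------
Basement | 88.9   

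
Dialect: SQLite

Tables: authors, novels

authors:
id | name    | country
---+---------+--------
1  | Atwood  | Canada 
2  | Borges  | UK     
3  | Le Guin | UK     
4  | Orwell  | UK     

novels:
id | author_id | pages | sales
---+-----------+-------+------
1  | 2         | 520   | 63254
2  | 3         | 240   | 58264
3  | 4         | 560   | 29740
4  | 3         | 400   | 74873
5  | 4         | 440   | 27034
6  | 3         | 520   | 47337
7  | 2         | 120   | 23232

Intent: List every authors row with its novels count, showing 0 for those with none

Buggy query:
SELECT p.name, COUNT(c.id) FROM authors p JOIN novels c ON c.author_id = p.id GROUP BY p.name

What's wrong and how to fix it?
Bug: INNER JOIN drops authors rows that have no matching novels rows

Fix: Switch to LEFT JOIN to retain unmatched parent rows

Corrected query:
SELECT p.name, COUNT(c.id) FROM authors p LEFT JOIN novels c ON c.author_id = p.id GROUP BY p.name

Result:
name    | COUNT(c.id)
--------+------------
Atwood  | 0          
Borges  | 2          
Le Guin | 3          
Orwell  | 2          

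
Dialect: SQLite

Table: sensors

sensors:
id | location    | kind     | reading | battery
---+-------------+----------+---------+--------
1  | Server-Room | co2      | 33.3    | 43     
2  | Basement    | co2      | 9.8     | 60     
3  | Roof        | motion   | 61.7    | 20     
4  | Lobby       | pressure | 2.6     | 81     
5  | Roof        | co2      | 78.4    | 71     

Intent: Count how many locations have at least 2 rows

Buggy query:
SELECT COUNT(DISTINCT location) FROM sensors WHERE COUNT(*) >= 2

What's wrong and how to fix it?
Bug: WHERE filters individual rows, not groups, so a group-level COUNT is invalid there

Fix: Group first with HAVING COUNT(*) >= 2, then COUNT the resulting groups

Corrected query:
SELECT COUNT(*) FROM (SELECT location FROM sensors GROUP BY location HAVING COUNT(*) >= 2)

Result:
COUNT(*)
--------
1       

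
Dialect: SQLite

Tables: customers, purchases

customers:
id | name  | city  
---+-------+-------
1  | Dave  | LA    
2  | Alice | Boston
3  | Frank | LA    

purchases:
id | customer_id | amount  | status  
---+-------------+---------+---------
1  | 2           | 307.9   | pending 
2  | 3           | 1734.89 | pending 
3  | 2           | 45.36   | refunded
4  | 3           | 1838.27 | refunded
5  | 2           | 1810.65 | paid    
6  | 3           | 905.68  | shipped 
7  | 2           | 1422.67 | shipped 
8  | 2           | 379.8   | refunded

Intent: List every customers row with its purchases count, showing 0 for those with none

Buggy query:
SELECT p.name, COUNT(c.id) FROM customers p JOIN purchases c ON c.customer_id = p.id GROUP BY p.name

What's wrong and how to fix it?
Bug: INNER JOIN drops customers rows that have no matching purchases rows

Fix: Use LEFT JOIN so parents without children still appear (COUNT(c.id) gives 0)

Corrected query:
SELECT p.name, COUNT(c.id) FROM customers p LEFT JOIN purchases c ON c.customer_id = p.id GROUP BY p.name

Result:
name  | COUNT(c.id)
------+------------
Alice | 5          
Dave  | 0          
Frank | 3          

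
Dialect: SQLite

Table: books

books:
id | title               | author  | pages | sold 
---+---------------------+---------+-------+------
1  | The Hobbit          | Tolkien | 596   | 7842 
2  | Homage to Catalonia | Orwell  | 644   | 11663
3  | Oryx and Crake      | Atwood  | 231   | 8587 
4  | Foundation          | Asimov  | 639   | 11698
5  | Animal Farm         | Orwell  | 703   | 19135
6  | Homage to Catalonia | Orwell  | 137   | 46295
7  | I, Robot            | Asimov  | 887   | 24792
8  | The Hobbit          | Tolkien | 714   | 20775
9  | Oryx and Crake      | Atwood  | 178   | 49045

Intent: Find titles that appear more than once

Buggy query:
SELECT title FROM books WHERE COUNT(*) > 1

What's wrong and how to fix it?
Bug: WHERE can't reference COUNT(*); aggregates are computed after WHERE

Fix: GROUP BY title, then filter groups with HAVING COUNT(*) > 1

Corrected query:
SELECT title FROM books GROUP BY title HAVING COUNT(*) > 1

Result:
title              
-------------------
Homage to Catalonia
Oryx and Crake     
The Hobbit         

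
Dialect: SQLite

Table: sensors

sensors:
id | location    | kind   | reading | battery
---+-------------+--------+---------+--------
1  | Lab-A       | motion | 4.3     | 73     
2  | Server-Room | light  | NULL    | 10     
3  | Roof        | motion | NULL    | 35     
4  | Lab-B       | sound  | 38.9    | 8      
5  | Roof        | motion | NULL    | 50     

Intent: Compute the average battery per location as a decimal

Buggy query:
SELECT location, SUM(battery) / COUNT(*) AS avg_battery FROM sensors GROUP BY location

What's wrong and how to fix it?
Bug: Both operands are integers, so '/' performs integer division and truncates

Fix: Cast one side to REAL so the division keeps the fractional part

Corrected query:
SELECT location, SUM(battery) * 1.0 / COUNT(*) AS avg_battery FROM sensors GROUP BY location

Result:
location    | avg_battery
------------+------------
Lab-A       | 73         
Lab-B       | 8          
Roof        | 42.5       
Server-Room | 10         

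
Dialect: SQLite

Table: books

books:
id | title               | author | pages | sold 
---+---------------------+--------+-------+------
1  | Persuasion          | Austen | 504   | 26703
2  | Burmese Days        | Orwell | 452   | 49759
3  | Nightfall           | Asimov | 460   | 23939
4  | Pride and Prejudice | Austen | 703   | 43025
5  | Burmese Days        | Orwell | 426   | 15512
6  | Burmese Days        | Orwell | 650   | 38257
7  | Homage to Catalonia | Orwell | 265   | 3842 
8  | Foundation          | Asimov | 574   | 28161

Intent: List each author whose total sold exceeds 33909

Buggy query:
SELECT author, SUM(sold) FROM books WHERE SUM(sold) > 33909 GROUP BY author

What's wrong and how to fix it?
Bug: Aggregate functions cannot appear in a WHERE clause

Fix: Use HAVING (which filters groups after aggregation) instead of WHERE

Corrected query:
SELECT author, SUM(sold) FROM books GROUP BY author HAVING SUM(sold) > 33909

Result:
author | SUM(sold)
-------+----------
Asimov | 52100    
Austen | 69728    
Orwell | 107370   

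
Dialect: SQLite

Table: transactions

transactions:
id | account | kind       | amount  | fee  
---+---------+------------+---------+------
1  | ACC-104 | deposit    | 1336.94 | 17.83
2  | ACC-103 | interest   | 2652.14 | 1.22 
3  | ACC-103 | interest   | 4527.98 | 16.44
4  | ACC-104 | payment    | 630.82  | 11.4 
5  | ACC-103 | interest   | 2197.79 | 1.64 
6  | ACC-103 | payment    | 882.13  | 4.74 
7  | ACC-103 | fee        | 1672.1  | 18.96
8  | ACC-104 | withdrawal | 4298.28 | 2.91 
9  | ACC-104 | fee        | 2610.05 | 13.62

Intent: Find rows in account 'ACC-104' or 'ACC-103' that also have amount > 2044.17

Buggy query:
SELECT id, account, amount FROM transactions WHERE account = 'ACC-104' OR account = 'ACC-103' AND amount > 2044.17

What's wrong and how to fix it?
Bug: Without parentheses, AND is evaluated before OR, so the amount filter only applies to the 'ACC-103' branch

Fix: Add parentheses around the OR so the AND applies to both alternatives

Corrected query:
SELECT id, account, amount FROM transactions WHERE (account = 'ACC-104' OR account = 'ACC-103') AND amount > 2044.17

Result:
id | account | amount 
---+---------+--------
2  | ACC-103 | 2652.14
3  | ACC-103 | 4527.98
5  | ACC-103 | 2197.79
8  | ACC-104 | 4298.28
9  | ACC-104 | 2610.05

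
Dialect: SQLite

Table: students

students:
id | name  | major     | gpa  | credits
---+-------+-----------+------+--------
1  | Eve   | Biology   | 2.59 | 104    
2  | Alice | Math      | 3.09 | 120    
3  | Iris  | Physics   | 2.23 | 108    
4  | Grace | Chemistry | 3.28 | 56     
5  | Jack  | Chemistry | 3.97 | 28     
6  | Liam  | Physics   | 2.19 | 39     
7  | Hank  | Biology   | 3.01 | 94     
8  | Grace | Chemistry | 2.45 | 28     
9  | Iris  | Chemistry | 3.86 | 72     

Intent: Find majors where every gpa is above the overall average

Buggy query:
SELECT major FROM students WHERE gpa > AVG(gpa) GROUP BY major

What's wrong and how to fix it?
Bug: WHERE evaluates per row before aggregation, so AVG() is unavailable

Fix: Use a subquery for AVG and a HAVING MIN(...) filter so the condition holds for every row in the group

Corrected query:
SELECT major FROM students GROUP BY major HAVING MIN(gpa) > (SELECT AVG(gpa) FROM students)

Result:
major
-----
Math 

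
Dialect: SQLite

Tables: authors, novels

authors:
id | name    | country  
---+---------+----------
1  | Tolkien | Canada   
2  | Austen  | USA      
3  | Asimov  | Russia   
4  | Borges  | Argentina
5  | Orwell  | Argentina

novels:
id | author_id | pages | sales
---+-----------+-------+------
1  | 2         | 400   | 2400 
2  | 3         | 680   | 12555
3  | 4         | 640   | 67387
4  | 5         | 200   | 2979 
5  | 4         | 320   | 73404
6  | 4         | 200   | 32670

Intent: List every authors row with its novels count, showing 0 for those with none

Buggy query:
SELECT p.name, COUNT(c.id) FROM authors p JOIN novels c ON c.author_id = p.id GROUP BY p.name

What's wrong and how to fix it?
Bug: An inner join excludes parents with zero children

Fix: Use LEFT JOIN so parents without children still appear (COUNT(c.id) gives 0)

Corrected query:
SELECT p.name, COUNT(c.id) FROM authors p LEFT JOIN novels c ON c.author_id = p.id GROUP BY p.name

Result:
name    | COUNT(c.id)
--------+------------
Asimov  | 1          
Austen  | 1          
Borges  | 3          
Orwell  | 1          
Tolkien | 0          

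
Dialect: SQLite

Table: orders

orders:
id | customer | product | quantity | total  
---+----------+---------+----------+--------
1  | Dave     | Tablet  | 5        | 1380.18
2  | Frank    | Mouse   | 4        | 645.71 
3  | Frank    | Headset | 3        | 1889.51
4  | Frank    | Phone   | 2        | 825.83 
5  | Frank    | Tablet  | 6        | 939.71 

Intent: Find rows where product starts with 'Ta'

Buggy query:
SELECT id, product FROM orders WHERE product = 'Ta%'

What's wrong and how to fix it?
Bug: '=' compares the literal string including the % character; pattern matching needs LIKE

Fix: Use LIKE for wildcard pattern matching

Corrected query:
SELECT id, product FROM orders WHERE product LIKE 'Ta%'

Result:
id | product
---+--------
1  | Tablet 
5  | Tablet 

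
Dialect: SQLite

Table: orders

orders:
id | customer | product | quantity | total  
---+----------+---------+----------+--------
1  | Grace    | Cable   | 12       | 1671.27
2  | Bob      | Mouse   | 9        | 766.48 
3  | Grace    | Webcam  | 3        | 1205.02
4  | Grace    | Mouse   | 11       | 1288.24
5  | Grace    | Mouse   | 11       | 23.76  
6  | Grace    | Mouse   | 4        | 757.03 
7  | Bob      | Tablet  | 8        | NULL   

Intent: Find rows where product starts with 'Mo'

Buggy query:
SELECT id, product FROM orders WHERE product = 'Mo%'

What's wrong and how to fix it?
Bug: Wildcards only work with LIKE; '=' treats '%' as a literal character

Fix: Replace '=' with LIKE so 'Mo%' is treated as a pattern

Corrected query:
SELECT id, product FROM orders WHERE product LIKE 'Mo%'

Result:
id | product
---+--------
2  | Mouse  
4  | Mouse  
5  | Mouse  
6  | Mouse  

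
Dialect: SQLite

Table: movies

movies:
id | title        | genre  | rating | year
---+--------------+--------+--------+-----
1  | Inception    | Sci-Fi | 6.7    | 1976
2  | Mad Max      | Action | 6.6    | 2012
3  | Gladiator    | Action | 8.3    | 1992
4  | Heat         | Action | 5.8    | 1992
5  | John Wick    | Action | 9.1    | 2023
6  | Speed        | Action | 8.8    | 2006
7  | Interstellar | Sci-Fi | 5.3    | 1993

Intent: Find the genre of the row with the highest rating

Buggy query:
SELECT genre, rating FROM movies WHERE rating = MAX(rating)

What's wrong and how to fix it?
Bug: MAX(rating) is an aggregate and cannot be used directly in WHERE

Fix: Use a subquery: WHERE rating = (SELECT MAX(rating) FROM movies)

Corrected query:
SELECT genre, rating FROM movies WHERE rating = (SELECT MAX(rating) FROM movies)

Result:
genre  | rating
-------+-------
Action | 9.1   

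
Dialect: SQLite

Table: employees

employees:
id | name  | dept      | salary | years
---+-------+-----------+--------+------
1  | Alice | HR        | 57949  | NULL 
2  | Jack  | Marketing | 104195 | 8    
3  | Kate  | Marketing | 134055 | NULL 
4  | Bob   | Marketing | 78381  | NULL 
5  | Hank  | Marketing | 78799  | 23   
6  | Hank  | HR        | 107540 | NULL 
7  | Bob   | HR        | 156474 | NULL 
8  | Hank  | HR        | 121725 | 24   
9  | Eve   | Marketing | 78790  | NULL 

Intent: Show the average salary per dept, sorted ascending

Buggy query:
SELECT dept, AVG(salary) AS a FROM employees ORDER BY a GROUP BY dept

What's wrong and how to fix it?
Bug: GROUP BY must precede ORDER BY

Fix: Reorder: SELECT … FROM … GROUP BY … ORDER BY …

Corrected query:
SELECT dept, AVG(salary) AS a FROM employees GROUP BY dept ORDER BY a

Result:
dept      | a     
----------+-------
Marketing | 94844 
HR        | 110922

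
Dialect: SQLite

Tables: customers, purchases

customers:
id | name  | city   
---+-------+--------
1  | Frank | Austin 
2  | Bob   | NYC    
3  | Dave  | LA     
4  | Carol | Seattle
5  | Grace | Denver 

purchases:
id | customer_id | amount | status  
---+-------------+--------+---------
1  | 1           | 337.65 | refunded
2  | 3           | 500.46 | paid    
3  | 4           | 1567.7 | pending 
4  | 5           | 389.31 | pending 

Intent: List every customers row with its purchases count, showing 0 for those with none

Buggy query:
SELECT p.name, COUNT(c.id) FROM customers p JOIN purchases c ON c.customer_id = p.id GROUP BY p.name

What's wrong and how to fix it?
Bug: An inner join excludes parents with zero children

Fix: Use LEFT JOIN so parents without children still appear (COUNT(c.id) gives 0)

Corrected query:
SELECT p.name, COUNT(c.id) FROM customers p LEFT JOIN purchases c ON c.customer_id = p.id GROUP BY p.name

Result:
name  | COUNT(c.id)
------+------------
Bob   | 0          
Carol | 1          
Dave  | 1          
Frank | 1          
Grace | 1          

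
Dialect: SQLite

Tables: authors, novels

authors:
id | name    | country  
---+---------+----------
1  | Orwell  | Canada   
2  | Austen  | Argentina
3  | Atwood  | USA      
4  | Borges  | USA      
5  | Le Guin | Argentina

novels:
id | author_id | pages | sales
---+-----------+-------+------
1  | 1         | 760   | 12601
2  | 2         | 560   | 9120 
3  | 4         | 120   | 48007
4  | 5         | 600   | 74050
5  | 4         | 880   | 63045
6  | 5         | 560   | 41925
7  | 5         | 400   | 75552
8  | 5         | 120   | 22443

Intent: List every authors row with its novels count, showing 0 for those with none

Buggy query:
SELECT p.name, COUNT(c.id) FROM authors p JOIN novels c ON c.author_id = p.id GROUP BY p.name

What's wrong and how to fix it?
Bug: An inner join excludes parents with zero children

Fix: Switch to LEFT JOIN to retain unmatched parent rows

Corrected query:
SELECT p.name, COUNT(c.id) FROM authors p LEFT JOIN novels c ON c.author_id = p.id GROUP BY p.name

Result:
name    | COUNT(c.id)
--------+------------
Atwood  | 0          
Austen  | 1          
Borges  | 2          
Le Guin | 4          
Orwell  | 1          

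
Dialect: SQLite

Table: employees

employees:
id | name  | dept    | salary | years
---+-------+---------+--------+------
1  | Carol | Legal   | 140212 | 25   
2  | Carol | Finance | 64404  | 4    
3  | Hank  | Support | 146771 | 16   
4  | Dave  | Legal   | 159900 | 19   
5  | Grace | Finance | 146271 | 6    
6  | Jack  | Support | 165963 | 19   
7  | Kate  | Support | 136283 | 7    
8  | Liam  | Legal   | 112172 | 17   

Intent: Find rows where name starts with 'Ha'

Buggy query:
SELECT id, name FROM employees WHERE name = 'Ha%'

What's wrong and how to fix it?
Bug: '=' compares the literal string including the % character; pattern matching needs LIKE

Fix: Replace '=' with LIKE so 'Ha%' is treated as a pattern

Corrected query:
SELECT id, name FROM employees WHERE name LIKE 'Ha%'

Result:
id | name
---+-----
3  | Hank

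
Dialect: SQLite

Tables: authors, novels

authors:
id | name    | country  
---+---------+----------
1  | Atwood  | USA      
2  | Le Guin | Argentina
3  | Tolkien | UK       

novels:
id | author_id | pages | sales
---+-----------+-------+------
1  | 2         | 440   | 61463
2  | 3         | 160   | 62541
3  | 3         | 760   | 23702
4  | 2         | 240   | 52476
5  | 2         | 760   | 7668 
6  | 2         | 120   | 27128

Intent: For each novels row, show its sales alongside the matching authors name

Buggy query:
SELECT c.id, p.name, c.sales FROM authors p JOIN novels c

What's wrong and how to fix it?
Bug: Missing join condition: each novels row is matched to all authors rows instead of just its own

Fix: Specify the join condition linking the foreign key to the parent id

Corrected query:
SELECT c.id, p.name, c.sales FROM authors p JOIN novels c ON c.author_id = p.id

Result:
id | name    | sales
---+---------+------
1  | Le Guin | 61463
2  | Tolkien | 62541
3  | Tolkien | 23702
4  | Le Guin | 52476
5  | Le Guin | 7668 
6  | Le Guin | 27128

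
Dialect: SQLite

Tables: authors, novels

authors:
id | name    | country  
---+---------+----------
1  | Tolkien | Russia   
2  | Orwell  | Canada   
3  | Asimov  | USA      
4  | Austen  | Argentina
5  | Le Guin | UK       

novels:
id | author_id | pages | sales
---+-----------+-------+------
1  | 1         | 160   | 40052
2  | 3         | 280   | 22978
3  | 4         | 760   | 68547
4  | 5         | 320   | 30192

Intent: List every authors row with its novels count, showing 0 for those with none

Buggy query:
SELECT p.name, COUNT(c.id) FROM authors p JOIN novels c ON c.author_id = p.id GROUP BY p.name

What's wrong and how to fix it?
Bug: An inner join excludes parents with zero children

Fix: Use LEFT JOIN so parents without children still appear (COUNT(c.id) gives 0)

Corrected query:
SELECT p.name, COUNT(c.id) FROM authors p LEFT JOIN novels c ON c.author_id = p.id GROUP BY p.name

Result:
name    | COUNT(c.id)
--------+------------
Asimov  | 1          
Austen  | 1          
Le Guin | 1          
Orwell  | 0          
Tolkien | 1          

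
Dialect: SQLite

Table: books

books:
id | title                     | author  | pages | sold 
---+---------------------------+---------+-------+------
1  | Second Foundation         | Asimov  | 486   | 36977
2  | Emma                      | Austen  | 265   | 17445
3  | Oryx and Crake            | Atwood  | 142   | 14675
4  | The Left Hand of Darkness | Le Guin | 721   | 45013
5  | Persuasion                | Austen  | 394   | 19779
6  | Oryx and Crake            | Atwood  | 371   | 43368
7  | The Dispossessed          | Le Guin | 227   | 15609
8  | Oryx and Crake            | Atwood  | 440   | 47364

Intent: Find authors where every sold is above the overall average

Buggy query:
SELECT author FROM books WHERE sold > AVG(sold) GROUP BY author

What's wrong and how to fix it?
Bug: WHERE evaluates per row before aggregation, so AVG() is unavailable

Fix: Compute the overall average in a scalar subquery and compare each group's MIN against it in HAVING

Corrected query:
SELECT author FROM books GROUP BY author HAVING MIN(sold) > (SELECT AVG(sold) FROM books)

Result:
author
------
Asimov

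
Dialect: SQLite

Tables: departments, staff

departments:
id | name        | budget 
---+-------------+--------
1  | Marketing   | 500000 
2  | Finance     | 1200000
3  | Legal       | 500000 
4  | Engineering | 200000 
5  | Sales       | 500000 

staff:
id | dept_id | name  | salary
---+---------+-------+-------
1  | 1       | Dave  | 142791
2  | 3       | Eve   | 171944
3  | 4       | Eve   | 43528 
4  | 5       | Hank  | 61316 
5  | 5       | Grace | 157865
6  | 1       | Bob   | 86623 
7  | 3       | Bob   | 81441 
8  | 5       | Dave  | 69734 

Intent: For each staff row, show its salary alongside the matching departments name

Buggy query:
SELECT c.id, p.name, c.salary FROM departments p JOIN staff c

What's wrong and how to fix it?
Bug: Missing join condition: each staff row is matched to all departments rows instead of just its own

Fix: Add ON c.dept_id = p.id to the JOIN

Corrected query:
SELECT c.id, p.name, c.salary FROM departments p JOIN staff c ON c.dept_id = p.id

Result:
id | name        | salary
---+-------------+-------
1  | Marketing   | 142791
2  | Legal       | 171944
3  | Engineering | 43528 
4  | Sales       | 61316 
5  | Sales       | 157865
6  | Marketing   | 86623 
7  | Legal       | 81441 
8  | Sales       | 69734 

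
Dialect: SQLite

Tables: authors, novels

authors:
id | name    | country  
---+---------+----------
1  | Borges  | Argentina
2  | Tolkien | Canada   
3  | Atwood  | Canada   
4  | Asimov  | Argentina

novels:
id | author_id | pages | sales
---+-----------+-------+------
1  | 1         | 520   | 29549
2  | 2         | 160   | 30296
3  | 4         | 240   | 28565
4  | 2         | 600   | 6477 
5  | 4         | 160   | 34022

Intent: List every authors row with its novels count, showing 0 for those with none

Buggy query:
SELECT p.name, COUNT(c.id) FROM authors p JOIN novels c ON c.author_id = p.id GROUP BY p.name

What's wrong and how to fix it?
Bug: An inner join excludes parents with zero children

Fix: Switch to LEFT JOIN to retain unmatched parent rows

Corrected query:
SELECT p.name, COUNT(c.id) FROM authors p LEFT JOIN novels c ON c.author_id = p.id GROUP BY p.name

Result:
name    | COUNT(c.id)
--------+------------
Asimov  | 2          
Atwood  | 0          
Borges  | 1          
Tolkien | 2          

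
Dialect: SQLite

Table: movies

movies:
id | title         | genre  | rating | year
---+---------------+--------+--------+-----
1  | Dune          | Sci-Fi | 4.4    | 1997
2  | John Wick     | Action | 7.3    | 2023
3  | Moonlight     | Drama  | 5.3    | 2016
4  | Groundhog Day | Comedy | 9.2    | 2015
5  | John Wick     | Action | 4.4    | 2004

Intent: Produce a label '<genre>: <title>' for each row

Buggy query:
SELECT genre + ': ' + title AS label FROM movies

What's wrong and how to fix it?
Bug: SQLite uses || for string concatenation; + coerces text to numbers (yielding 0)

Fix: Replace + with || to concatenate text

Corrected query:
SELECT genre || ': ' || title AS label FROM movies

Result:
label                
---------------------
Sci-Fi: Dune         
Action: John Wick    
Drama: Moonlight     
Comedy: Groundhog Day
Action: John Wick    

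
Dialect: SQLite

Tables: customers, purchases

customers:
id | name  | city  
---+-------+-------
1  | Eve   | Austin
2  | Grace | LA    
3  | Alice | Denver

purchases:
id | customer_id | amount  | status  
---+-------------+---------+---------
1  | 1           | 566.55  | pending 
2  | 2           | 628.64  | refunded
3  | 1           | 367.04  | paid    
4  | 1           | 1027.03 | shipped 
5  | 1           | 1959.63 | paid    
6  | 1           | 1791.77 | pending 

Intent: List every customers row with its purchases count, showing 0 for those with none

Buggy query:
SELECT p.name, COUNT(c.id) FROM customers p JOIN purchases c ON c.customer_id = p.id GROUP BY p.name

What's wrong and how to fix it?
Bug: An inner join excludes parents with zero children

Fix: Use LEFT JOIN so parents without children still appear (COUNT(c.id) gives 0)

Corrected query:
SELECT p.name, COUNT(c.id) FROM customers p LEFT JOIN purchases c ON c.customer_id = p.id GROUP BY p.name

Result:
name  | COUNT(c.id)
------+------------
Alice | 0          
Eve   | 5          
Grace | 1          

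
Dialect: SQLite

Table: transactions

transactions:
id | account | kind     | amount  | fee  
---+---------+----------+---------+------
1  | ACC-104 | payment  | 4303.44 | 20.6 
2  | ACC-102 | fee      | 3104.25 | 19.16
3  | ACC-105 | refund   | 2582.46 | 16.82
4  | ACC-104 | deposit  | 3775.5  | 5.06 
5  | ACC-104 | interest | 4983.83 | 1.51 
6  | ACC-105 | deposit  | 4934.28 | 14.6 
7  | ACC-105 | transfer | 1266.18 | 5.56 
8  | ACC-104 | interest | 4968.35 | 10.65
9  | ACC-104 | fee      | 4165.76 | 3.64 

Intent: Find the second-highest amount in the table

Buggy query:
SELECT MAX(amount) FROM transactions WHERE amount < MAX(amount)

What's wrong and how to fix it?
Bug: The inner MAX is an aggregate inside WHERE, which is not allowed

Fix: Put the inner MAX in a scalar subquery

Corrected query:
SELECT MAX(amount) FROM transactions WHERE amount < (SELECT MAX(amount) FROM transactions)

Result:
MAX(amount)
-----------
4968.35    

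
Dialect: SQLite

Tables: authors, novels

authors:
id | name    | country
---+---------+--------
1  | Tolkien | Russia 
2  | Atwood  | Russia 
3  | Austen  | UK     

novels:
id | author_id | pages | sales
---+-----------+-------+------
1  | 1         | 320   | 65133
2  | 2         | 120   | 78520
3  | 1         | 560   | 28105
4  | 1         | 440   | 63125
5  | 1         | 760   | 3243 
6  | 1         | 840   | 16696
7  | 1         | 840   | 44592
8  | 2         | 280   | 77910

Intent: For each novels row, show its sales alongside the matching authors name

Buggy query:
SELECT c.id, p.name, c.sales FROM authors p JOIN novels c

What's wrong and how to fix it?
Bug: JOIN with no ON clause produces a cartesian product; every novels row pairs with every authors row

Fix: Specify the join condition linking the foreign key to the parent id

Corrected query:
SELECT c.id, p.name, c.sales FROM authors p JOIN novels c ON c.author_id = p.id

Result:
id | name    | sales
---+---------+------
1  | Tolkien | 65133
2  | Atwood  | 78520
3  | Tolkien | 28105
4  | Tolkien | 63125
5  | Tolkien | 3243 
6  | Tolkien | 16696
7  | Tolkien | 44592
8  | Atwood  | 77910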